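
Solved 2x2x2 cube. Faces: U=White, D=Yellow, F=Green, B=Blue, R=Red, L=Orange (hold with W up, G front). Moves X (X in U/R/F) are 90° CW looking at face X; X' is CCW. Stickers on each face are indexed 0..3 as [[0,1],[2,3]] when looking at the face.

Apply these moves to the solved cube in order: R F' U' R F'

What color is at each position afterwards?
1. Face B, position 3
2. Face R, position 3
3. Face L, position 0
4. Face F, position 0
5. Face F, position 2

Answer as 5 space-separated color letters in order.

After move 1 (R): R=RRRR U=WGWG F=GYGY D=YBYB B=WBWB
After move 2 (F'): F=YYGG U=WGRR R=BRYR D=OOYB L=OGOW
After move 3 (U'): U=GRWR F=OGGG R=YYYR B=BRWB L=WBOW
After move 4 (R): R=YYRY U=GGWG F=OOGB D=OWYB B=RRRB
After move 5 (F'): F=OBOG U=GGYR R=WYOY D=BWYB L=WGOW
Query 1: B[3] = B
Query 2: R[3] = Y
Query 3: L[0] = W
Query 4: F[0] = O
Query 5: F[2] = O

Answer: B Y W O O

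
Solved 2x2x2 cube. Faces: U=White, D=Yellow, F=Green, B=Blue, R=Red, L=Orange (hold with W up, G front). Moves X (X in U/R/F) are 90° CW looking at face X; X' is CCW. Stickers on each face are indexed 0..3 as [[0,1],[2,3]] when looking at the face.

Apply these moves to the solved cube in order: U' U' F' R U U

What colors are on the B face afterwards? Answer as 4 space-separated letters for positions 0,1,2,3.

After move 1 (U'): U=WWWW F=OOGG R=GGRR B=RRBB L=BBOO
After move 2 (U'): U=WWWW F=BBGG R=OORR B=GGBB L=RROO
After move 3 (F'): F=BGBG U=WWOR R=YOYR D=ROYY L=RWOW
After move 4 (R): R=YYRO U=WGOG F=BOBY D=RBYG B=RGWB
After move 5 (U): U=OWGG F=YYBY R=RGRO B=RWWB L=BOOW
After move 6 (U): U=GOGW F=RGBY R=RWRO B=BOWB L=YYOW
Query: B face = BOWB

Answer: B O W B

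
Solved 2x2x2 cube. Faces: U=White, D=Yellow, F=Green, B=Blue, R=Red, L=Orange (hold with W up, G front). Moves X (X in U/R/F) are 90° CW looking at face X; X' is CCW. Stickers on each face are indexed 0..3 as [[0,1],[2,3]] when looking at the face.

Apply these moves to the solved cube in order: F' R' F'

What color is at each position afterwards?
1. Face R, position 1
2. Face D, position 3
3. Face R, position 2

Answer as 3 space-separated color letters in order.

Answer: R G O

Derivation:
After move 1 (F'): F=GGGG U=WWRR R=YRYR D=OOYY L=OWOW
After move 2 (R'): R=RRYY U=WBRB F=GWGR D=OGYG B=YBOB
After move 3 (F'): F=WRGG U=WBRY R=GROY D=WWYG L=OBOR
Query 1: R[1] = R
Query 2: D[3] = G
Query 3: R[2] = O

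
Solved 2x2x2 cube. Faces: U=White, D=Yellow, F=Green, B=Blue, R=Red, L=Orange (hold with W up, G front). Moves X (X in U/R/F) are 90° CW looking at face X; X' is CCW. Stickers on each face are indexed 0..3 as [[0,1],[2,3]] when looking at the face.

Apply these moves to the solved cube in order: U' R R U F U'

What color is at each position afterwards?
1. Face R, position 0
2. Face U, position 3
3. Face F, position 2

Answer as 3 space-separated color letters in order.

Answer: G O R

Derivation:
After move 1 (U'): U=WWWW F=OOGG R=GGRR B=RRBB L=BBOO
After move 2 (R): R=RGRG U=WOWG F=OYGY D=YBYR B=WRWB
After move 3 (R): R=RRGG U=WYWY F=OBGR D=YWYW B=GROB
After move 4 (U): U=WWYY F=RRGR R=GRGG B=BBOB L=OBOO
After move 5 (F): F=GRRR U=WWOB R=YRYG D=GGYW L=OYOW
After move 6 (U'): U=WBWO F=OYRR R=GRYG B=YROB L=BBOW
Query 1: R[0] = G
Query 2: U[3] = O
Query 3: F[2] = R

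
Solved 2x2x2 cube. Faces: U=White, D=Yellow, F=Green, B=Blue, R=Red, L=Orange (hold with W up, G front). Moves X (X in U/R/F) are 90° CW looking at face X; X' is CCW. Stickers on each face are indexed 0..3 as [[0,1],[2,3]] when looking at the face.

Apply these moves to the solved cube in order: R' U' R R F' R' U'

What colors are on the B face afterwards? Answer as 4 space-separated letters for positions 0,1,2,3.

Answer: R G O B

Derivation:
After move 1 (R'): R=RRRR U=WBWB F=GWGW D=YGYG B=YBYB
After move 2 (U'): U=BBWW F=OOGW R=GWRR B=RRYB L=YBOO
After move 3 (R): R=RGRW U=BOWW F=OGGG D=YYYR B=WRBB
After move 4 (R): R=RRWG U=BGWG F=OYGR D=YBYW B=WROB
After move 5 (F'): F=YROG U=BGRW R=BRYG D=BOYW L=YGOW
After move 6 (R'): R=RGBY U=BORW F=YGOW D=BRYG B=WROB
After move 7 (U'): U=OWBR F=YGOW R=YGBY B=RGOB L=WROW
Query: B face = RGOB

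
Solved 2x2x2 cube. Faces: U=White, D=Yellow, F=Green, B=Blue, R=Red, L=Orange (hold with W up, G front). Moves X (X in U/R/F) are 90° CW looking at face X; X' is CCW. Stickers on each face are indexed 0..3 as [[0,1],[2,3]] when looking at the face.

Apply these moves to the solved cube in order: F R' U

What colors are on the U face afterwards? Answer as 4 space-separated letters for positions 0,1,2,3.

Answer: O W B B

Derivation:
After move 1 (F): F=GGGG U=WWOO R=WRWR D=RRYY L=OYOY
After move 2 (R'): R=RRWW U=WBOB F=GWGO D=RGYG B=YBRB
After move 3 (U): U=OWBB F=RRGO R=YBWW B=OYRB L=GWOY
Query: U face = OWBB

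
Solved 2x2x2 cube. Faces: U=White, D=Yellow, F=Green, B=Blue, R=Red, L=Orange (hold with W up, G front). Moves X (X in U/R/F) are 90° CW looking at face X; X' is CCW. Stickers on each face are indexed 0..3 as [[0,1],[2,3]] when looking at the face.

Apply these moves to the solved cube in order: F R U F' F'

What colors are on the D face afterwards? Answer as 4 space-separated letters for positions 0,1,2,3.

After move 1 (F): F=GGGG U=WWOO R=WRWR D=RRYY L=OYOY
After move 2 (R): R=WWRR U=WGOG F=GRGY D=RBYB B=OBWB
After move 3 (U): U=OWGG F=WWGY R=OBRR B=OYWB L=GROY
After move 4 (F'): F=WYWG U=OWOR R=BBRR D=RYYB L=GGOG
After move 5 (F'): F=YGWW U=OWBR R=YBRR D=GGYB L=GROO
Query: D face = GGYB

Answer: G G Y B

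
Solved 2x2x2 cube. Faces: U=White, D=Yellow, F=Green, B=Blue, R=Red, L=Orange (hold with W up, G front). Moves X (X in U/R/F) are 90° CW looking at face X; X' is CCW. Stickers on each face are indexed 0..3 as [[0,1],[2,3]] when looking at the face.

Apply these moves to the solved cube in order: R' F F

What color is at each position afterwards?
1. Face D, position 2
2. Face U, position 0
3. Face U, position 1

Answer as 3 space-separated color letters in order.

Answer: Y W B

Derivation:
After move 1 (R'): R=RRRR U=WBWB F=GWGW D=YGYG B=YBYB
After move 2 (F): F=GGWW U=WBOO R=WRBR D=RRYG L=OYOG
After move 3 (F): F=WGWG U=WBGY R=OROR D=BWYG L=OROR
Query 1: D[2] = Y
Query 2: U[0] = W
Query 3: U[1] = B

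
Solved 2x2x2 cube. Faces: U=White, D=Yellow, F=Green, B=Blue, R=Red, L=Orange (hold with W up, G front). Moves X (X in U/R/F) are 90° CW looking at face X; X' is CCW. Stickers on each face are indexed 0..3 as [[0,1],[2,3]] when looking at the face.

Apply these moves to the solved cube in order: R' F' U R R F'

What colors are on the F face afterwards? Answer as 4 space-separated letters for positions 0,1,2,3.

After move 1 (R'): R=RRRR U=WBWB F=GWGW D=YGYG B=YBYB
After move 2 (F'): F=WWGG U=WBRR R=GRYR D=OOYG L=OBOW
After move 3 (U): U=RWRB F=GRGG R=YBYR B=OBYB L=WWOW
After move 4 (R): R=YYRB U=RRRG F=GOGG D=OYYO B=BBWB
After move 5 (R): R=RYBY U=RORG F=GYGO D=OWYB B=GBRB
After move 6 (F'): F=YOGG U=RORB R=WYOY D=WWYB L=WGOR
Query: F face = YOGG

Answer: Y O G G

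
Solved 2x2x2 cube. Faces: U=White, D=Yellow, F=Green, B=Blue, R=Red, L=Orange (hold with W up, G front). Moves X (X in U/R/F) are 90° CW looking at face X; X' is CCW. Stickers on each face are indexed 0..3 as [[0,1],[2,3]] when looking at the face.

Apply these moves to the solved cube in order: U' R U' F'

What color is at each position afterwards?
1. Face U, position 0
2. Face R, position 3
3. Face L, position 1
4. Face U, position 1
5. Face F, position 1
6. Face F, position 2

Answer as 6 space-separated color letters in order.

Answer: O G W G Y B

Derivation:
After move 1 (U'): U=WWWW F=OOGG R=GGRR B=RRBB L=BBOO
After move 2 (R): R=RGRG U=WOWG F=OYGY D=YBYR B=WRWB
After move 3 (U'): U=OGWW F=BBGY R=OYRG B=RGWB L=WROO
After move 4 (F'): F=BYBG U=OGOR R=BYYG D=ROYR L=WWOW
Query 1: U[0] = O
Query 2: R[3] = G
Query 3: L[1] = W
Query 4: U[1] = G
Query 5: F[1] = Y
Query 6: F[2] = B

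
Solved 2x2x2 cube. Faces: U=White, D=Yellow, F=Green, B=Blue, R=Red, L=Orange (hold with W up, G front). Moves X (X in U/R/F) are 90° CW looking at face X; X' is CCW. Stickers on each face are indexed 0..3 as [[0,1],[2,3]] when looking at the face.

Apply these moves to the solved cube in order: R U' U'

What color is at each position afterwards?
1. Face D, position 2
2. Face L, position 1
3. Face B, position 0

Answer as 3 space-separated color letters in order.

Answer: Y R G

Derivation:
After move 1 (R): R=RRRR U=WGWG F=GYGY D=YBYB B=WBWB
After move 2 (U'): U=GGWW F=OOGY R=GYRR B=RRWB L=WBOO
After move 3 (U'): U=GWGW F=WBGY R=OORR B=GYWB L=RROO
Query 1: D[2] = Y
Query 2: L[1] = R
Query 3: B[0] = G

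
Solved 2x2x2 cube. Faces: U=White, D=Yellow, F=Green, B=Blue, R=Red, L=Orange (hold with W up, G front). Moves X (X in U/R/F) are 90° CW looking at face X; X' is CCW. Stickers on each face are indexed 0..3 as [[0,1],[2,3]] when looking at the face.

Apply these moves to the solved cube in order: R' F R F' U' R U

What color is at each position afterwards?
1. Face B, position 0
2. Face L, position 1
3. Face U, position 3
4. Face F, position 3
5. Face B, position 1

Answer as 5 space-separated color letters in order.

Answer: O G W Y B

Derivation:
After move 1 (R'): R=RRRR U=WBWB F=GWGW D=YGYG B=YBYB
After move 2 (F): F=GGWW U=WBOO R=WRBR D=RRYG L=OYOG
After move 3 (R): R=BWRR U=WGOW F=GRWG D=RYYY B=OBBB
After move 4 (F'): F=RGGW U=WGBR R=YWRR D=YGYY L=OWOO
After move 5 (U'): U=GRWB F=OWGW R=RGRR B=YWBB L=OBOO
After move 6 (R): R=RRRG U=GWWW F=OGGY D=YBYY B=BWRB
After move 7 (U): U=WGWW F=RRGY R=BWRG B=OBRB L=OGOO
Query 1: B[0] = O
Query 2: L[1] = G
Query 3: U[3] = W
Query 4: F[3] = Y
Query 5: B[1] = B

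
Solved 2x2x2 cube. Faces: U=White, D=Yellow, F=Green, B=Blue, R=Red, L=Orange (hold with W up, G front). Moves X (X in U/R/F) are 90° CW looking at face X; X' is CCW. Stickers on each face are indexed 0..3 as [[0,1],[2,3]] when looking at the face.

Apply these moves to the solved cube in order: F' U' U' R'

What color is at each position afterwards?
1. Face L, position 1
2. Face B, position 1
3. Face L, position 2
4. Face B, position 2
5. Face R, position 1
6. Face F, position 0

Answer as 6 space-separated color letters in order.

Answer: R G O O R B

Derivation:
After move 1 (F'): F=GGGG U=WWRR R=YRYR D=OOYY L=OWOW
After move 2 (U'): U=WRWR F=OWGG R=GGYR B=YRBB L=BBOW
After move 3 (U'): U=RRWW F=BBGG R=OWYR B=GGBB L=YROW
After move 4 (R'): R=WROY U=RBWG F=BRGW D=OBYG B=YGOB
Query 1: L[1] = R
Query 2: B[1] = G
Query 3: L[2] = O
Query 4: B[2] = O
Query 5: R[1] = R
Query 6: F[0] = B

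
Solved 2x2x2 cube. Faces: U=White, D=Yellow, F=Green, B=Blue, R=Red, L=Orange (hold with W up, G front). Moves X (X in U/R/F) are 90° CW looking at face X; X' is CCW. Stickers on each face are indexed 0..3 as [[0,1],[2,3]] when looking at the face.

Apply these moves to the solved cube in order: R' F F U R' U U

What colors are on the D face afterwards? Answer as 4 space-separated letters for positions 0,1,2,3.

Answer: B R Y G

Derivation:
After move 1 (R'): R=RRRR U=WBWB F=GWGW D=YGYG B=YBYB
After move 2 (F): F=GGWW U=WBOO R=WRBR D=RRYG L=OYOG
After move 3 (F): F=WGWG U=WBGY R=OROR D=BWYG L=OROR
After move 4 (U): U=GWYB F=ORWG R=YBOR B=ORYB L=WGOR
After move 5 (R'): R=BRYO U=GYYO F=OWWB D=BRYG B=GRWB
After move 6 (U): U=YGOY F=BRWB R=GRYO B=WGWB L=OWOR
After move 7 (U): U=OYYG F=GRWB R=WGYO B=OWWB L=BROR
Query: D face = BRYG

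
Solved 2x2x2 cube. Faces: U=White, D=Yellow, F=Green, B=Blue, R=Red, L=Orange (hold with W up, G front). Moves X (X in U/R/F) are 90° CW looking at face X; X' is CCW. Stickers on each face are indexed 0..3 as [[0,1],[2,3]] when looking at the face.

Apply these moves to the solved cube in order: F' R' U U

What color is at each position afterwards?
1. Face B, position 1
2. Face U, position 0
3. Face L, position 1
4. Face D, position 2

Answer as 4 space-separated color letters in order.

Answer: W B R Y

Derivation:
After move 1 (F'): F=GGGG U=WWRR R=YRYR D=OOYY L=OWOW
After move 2 (R'): R=RRYY U=WBRB F=GWGR D=OGYG B=YBOB
After move 3 (U): U=RWBB F=RRGR R=YBYY B=OWOB L=GWOW
After move 4 (U): U=BRBW F=YBGR R=OWYY B=GWOB L=RROW
Query 1: B[1] = W
Query 2: U[0] = B
Query 3: L[1] = R
Query 4: D[2] = Y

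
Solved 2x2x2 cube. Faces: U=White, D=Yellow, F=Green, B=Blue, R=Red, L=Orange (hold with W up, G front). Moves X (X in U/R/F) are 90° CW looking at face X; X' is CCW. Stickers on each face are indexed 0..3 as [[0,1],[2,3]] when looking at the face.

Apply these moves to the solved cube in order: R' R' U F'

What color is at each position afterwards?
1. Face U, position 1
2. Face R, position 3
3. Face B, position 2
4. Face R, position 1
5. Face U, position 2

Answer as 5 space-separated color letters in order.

After move 1 (R'): R=RRRR U=WBWB F=GWGW D=YGYG B=YBYB
After move 2 (R'): R=RRRR U=WYWY F=GBGB D=YWYW B=GBGB
After move 3 (U): U=WWYY F=RRGB R=GBRR B=OOGB L=GBOO
After move 4 (F'): F=RBRG U=WWGR R=WBYR D=BOYW L=GYOY
Query 1: U[1] = W
Query 2: R[3] = R
Query 3: B[2] = G
Query 4: R[1] = B
Query 5: U[2] = G

Answer: W R G B G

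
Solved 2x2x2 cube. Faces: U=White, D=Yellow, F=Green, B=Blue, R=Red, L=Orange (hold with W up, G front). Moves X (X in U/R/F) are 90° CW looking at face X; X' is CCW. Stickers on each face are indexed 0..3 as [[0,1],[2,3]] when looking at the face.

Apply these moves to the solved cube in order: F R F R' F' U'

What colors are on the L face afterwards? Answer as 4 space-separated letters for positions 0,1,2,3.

Answer: B B O Y

Derivation:
After move 1 (F): F=GGGG U=WWOO R=WRWR D=RRYY L=OYOY
After move 2 (R): R=WWRR U=WGOG F=GRGY D=RBYB B=OBWB
After move 3 (F): F=GGYR U=WGYY R=OWGR D=RWYB L=OROB
After move 4 (R'): R=WROG U=WWYO F=GGYY D=RGYR B=BBWB
After move 5 (F'): F=GYGY U=WWWO R=GRRG D=RBYR L=OOOY
After move 6 (U'): U=WOWW F=OOGY R=GYRG B=GRWB L=BBOY
Query: L face = BBOY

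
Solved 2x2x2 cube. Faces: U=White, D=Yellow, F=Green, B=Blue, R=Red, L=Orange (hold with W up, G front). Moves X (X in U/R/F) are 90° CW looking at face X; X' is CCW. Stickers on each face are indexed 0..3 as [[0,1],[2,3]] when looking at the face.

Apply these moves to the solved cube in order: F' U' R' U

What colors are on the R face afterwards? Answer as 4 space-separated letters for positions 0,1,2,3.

Answer: Y R G Y

Derivation:
After move 1 (F'): F=GGGG U=WWRR R=YRYR D=OOYY L=OWOW
After move 2 (U'): U=WRWR F=OWGG R=GGYR B=YRBB L=BBOW
After move 3 (R'): R=GRGY U=WBWY F=ORGR D=OWYG B=YROB
After move 4 (U): U=WWYB F=GRGR R=YRGY B=BBOB L=OROW
Query: R face = YRGY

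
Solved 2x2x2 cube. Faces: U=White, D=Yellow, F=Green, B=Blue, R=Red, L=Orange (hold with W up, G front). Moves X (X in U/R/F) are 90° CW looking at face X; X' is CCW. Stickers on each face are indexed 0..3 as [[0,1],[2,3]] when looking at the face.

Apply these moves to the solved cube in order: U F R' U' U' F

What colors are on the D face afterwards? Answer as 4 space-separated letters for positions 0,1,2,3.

Answer: W G Y R

Derivation:
After move 1 (U): U=WWWW F=RRGG R=BBRR B=OOBB L=GGOO
After move 2 (F): F=GRGR U=WWOG R=WBWR D=RBYY L=GYOY
After move 3 (R'): R=BRWW U=WBOO F=GWGG D=RRYR B=YOBB
After move 4 (U'): U=BOWO F=GYGG R=GWWW B=BRBB L=YOOY
After move 5 (U'): U=OOBW F=YOGG R=GYWW B=GWBB L=BROY
After move 6 (F): F=GYGO U=OOYR R=BYWW D=WGYR L=BROR
Query: D face = WGYR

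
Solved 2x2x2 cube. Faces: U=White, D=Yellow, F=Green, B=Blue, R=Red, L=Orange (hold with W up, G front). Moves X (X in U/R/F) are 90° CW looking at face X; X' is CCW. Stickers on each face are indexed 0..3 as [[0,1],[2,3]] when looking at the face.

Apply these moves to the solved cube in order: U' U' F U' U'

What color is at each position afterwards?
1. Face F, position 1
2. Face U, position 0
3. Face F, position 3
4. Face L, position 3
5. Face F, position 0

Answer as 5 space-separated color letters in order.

Answer: G R B Y G

Derivation:
After move 1 (U'): U=WWWW F=OOGG R=GGRR B=RRBB L=BBOO
After move 2 (U'): U=WWWW F=BBGG R=OORR B=GGBB L=RROO
After move 3 (F): F=GBGB U=WWOR R=WOWR D=ROYY L=RYOY
After move 4 (U'): U=WRWO F=RYGB R=GBWR B=WOBB L=GGOY
After move 5 (U'): U=ROWW F=GGGB R=RYWR B=GBBB L=WOOY
Query 1: F[1] = G
Query 2: U[0] = R
Query 3: F[3] = B
Query 4: L[3] = Y
Query 5: F[0] = G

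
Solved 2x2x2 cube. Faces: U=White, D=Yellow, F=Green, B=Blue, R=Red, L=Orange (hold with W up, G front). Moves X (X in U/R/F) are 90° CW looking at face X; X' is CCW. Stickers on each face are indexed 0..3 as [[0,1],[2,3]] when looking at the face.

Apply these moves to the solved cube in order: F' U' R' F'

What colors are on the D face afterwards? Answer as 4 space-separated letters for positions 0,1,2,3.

Answer: B W Y G

Derivation:
After move 1 (F'): F=GGGG U=WWRR R=YRYR D=OOYY L=OWOW
After move 2 (U'): U=WRWR F=OWGG R=GGYR B=YRBB L=BBOW
After move 3 (R'): R=GRGY U=WBWY F=ORGR D=OWYG B=YROB
After move 4 (F'): F=RROG U=WBGG R=WROY D=BWYG L=BYOW
Query: D face = BWYG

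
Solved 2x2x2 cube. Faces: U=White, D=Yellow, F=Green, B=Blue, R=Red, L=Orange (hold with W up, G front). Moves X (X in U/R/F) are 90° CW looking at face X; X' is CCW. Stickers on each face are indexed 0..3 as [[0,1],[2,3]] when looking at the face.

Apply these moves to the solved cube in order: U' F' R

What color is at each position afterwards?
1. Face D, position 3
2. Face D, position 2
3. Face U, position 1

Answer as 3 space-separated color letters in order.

Answer: R Y G

Derivation:
After move 1 (U'): U=WWWW F=OOGG R=GGRR B=RRBB L=BBOO
After move 2 (F'): F=OGOG U=WWGR R=YGYR D=BOYY L=BWOW
After move 3 (R): R=YYRG U=WGGG F=OOOY D=BBYR B=RRWB
Query 1: D[3] = R
Query 2: D[2] = Y
Query 3: U[1] = G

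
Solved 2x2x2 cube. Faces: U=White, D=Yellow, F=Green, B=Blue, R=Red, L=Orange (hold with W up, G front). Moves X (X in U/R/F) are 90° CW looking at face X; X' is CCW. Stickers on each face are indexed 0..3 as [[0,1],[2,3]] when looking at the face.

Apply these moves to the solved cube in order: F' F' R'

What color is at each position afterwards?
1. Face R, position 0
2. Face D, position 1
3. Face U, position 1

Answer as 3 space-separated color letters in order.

After move 1 (F'): F=GGGG U=WWRR R=YRYR D=OOYY L=OWOW
After move 2 (F'): F=GGGG U=WWYY R=OROR D=WWYY L=OROR
After move 3 (R'): R=RROO U=WBYB F=GWGY D=WGYG B=YBWB
Query 1: R[0] = R
Query 2: D[1] = G
Query 3: U[1] = B

Answer: R G B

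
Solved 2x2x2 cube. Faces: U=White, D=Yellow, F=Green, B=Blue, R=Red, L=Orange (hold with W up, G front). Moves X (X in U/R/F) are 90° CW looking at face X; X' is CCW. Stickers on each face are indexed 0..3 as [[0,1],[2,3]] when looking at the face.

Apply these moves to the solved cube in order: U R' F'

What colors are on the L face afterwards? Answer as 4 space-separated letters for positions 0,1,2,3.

After move 1 (U): U=WWWW F=RRGG R=BBRR B=OOBB L=GGOO
After move 2 (R'): R=BRBR U=WBWO F=RWGW D=YRYG B=YOYB
After move 3 (F'): F=WWRG U=WBBB R=RRYR D=GOYG L=GOOW
Query: L face = GOOW

Answer: G O O W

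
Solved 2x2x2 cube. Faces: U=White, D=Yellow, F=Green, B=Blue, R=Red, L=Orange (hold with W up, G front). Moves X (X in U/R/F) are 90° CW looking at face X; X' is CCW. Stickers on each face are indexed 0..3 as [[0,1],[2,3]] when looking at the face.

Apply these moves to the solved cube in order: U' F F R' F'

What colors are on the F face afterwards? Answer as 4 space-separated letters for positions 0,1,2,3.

After move 1 (U'): U=WWWW F=OOGG R=GGRR B=RRBB L=BBOO
After move 2 (F): F=GOGO U=WWOB R=WGWR D=RGYY L=BYOY
After move 3 (F): F=GGOO U=WWYY R=OGBR D=WWYY L=BROG
After move 4 (R'): R=GROB U=WBYR F=GWOY D=WGYO B=YRWB
After move 5 (F'): F=WYGO U=WBGO R=GRWB D=RGYO L=BROY
Query: F face = WYGO

Answer: W Y G O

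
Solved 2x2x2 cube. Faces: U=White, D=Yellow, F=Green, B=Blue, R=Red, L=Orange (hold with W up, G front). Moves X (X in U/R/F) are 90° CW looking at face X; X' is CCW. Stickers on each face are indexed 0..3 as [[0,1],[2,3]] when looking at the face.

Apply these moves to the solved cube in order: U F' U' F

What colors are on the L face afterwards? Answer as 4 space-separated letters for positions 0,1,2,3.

After move 1 (U): U=WWWW F=RRGG R=BBRR B=OOBB L=GGOO
After move 2 (F'): F=RGRG U=WWBR R=YBYR D=GOYY L=GWOW
After move 3 (U'): U=WRWB F=GWRG R=RGYR B=YBBB L=OOOW
After move 4 (F): F=RGGW U=WRWO R=WGBR D=YRYY L=OGOO
Query: L face = OGOO

Answer: O G O O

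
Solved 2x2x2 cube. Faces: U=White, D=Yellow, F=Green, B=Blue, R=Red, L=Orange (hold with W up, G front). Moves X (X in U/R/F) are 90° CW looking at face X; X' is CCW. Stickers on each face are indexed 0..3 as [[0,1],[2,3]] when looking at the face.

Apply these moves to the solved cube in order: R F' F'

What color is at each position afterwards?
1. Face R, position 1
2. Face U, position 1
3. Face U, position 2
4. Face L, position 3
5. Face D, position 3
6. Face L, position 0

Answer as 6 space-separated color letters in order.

Answer: R G B R B O

Derivation:
After move 1 (R): R=RRRR U=WGWG F=GYGY D=YBYB B=WBWB
After move 2 (F'): F=YYGG U=WGRR R=BRYR D=OOYB L=OGOW
After move 3 (F'): F=YGYG U=WGBY R=OROR D=GWYB L=OROR
Query 1: R[1] = R
Query 2: U[1] = G
Query 3: U[2] = B
Query 4: L[3] = R
Query 5: D[3] = B
Query 6: L[0] = O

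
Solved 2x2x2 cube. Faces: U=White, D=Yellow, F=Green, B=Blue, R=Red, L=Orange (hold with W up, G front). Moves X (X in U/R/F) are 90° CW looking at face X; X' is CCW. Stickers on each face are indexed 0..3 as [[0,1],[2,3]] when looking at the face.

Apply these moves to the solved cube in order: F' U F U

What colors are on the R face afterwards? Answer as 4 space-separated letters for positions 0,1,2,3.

After move 1 (F'): F=GGGG U=WWRR R=YRYR D=OOYY L=OWOW
After move 2 (U): U=RWRW F=YRGG R=BBYR B=OWBB L=GGOW
After move 3 (F): F=GYGR U=RWWG R=RBWR D=YBYY L=GOOO
After move 4 (U): U=WRGW F=RBGR R=OWWR B=GOBB L=GYOO
Query: R face = OWWR

Answer: O W W R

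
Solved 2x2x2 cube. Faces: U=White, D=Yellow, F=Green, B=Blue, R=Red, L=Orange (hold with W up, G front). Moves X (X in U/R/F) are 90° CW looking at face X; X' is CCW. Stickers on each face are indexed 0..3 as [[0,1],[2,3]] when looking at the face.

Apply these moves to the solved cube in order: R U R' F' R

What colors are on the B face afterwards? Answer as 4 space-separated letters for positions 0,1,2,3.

After move 1 (R): R=RRRR U=WGWG F=GYGY D=YBYB B=WBWB
After move 2 (U): U=WWGG F=RRGY R=WBRR B=OOWB L=GYOO
After move 3 (R'): R=BRWR U=WWGO F=RWGG D=YRYY B=BOBB
After move 4 (F'): F=WGRG U=WWBW R=RRYR D=YOYY L=GOOG
After move 5 (R): R=YRRR U=WGBG F=WORY D=YBYB B=WOWB
Query: B face = WOWB

Answer: W O W B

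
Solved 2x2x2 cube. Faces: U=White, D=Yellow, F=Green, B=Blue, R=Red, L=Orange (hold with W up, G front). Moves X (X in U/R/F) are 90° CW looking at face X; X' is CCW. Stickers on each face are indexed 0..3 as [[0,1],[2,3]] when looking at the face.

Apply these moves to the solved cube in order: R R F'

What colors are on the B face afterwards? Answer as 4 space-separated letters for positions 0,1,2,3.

After move 1 (R): R=RRRR U=WGWG F=GYGY D=YBYB B=WBWB
After move 2 (R): R=RRRR U=WYWY F=GBGB D=YWYW B=GBGB
After move 3 (F'): F=BBGG U=WYRR R=WRYR D=OOYW L=OYOW
Query: B face = GBGB

Answer: G B G B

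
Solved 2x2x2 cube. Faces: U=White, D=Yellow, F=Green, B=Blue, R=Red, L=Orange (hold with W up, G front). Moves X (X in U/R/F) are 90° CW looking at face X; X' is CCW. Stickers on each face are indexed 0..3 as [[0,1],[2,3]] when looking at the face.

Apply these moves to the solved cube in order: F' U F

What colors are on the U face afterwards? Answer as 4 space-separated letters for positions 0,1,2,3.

After move 1 (F'): F=GGGG U=WWRR R=YRYR D=OOYY L=OWOW
After move 2 (U): U=RWRW F=YRGG R=BBYR B=OWBB L=GGOW
After move 3 (F): F=GYGR U=RWWG R=RBWR D=YBYY L=GOOO
Query: U face = RWWG

Answer: R W W G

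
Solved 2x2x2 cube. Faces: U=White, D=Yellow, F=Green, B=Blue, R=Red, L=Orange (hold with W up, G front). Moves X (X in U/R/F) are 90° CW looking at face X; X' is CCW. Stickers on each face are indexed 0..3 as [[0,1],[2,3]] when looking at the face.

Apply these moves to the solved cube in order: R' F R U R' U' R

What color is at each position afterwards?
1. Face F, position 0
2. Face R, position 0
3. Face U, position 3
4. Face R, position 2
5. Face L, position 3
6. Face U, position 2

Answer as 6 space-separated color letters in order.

Answer: G O G R G O

Derivation:
After move 1 (R'): R=RRRR U=WBWB F=GWGW D=YGYG B=YBYB
After move 2 (F): F=GGWW U=WBOO R=WRBR D=RRYG L=OYOG
After move 3 (R): R=BWRR U=WGOW F=GRWG D=RYYY B=OBBB
After move 4 (U): U=OWWG F=BWWG R=OBRR B=OYBB L=GROG
After move 5 (R'): R=BROR U=OBWO F=BWWG D=RWYG B=YYYB
After move 6 (U'): U=BOOW F=GRWG R=BWOR B=BRYB L=YYOG
After move 7 (R): R=OBRW U=BROG F=GWWG D=RYYB B=WROB
Query 1: F[0] = G
Query 2: R[0] = O
Query 3: U[3] = G
Query 4: R[2] = R
Query 5: L[3] = G
Query 6: U[2] = O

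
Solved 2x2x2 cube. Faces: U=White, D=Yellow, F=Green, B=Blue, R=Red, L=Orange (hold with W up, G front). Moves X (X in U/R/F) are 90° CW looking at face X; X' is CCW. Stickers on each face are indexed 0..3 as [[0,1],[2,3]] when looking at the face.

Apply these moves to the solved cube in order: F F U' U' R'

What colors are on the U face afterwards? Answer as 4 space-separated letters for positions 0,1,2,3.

After move 1 (F): F=GGGG U=WWOO R=WRWR D=RRYY L=OYOY
After move 2 (F): F=GGGG U=WWYY R=OROR D=WWYY L=OROR
After move 3 (U'): U=WYWY F=ORGG R=GGOR B=ORBB L=BBOR
After move 4 (U'): U=YYWW F=BBGG R=OROR B=GGBB L=OROR
After move 5 (R'): R=RROO U=YBWG F=BYGW D=WBYG B=YGWB
Query: U face = YBWG

Answer: Y B W G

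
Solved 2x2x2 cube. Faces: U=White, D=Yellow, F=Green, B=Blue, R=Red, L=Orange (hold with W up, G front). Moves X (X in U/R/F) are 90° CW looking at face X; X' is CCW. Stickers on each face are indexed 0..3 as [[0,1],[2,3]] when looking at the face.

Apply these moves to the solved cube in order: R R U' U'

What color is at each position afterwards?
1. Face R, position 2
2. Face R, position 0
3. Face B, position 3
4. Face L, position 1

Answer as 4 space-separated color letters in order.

Answer: R O B R

Derivation:
After move 1 (R): R=RRRR U=WGWG F=GYGY D=YBYB B=WBWB
After move 2 (R): R=RRRR U=WYWY F=GBGB D=YWYW B=GBGB
After move 3 (U'): U=YYWW F=OOGB R=GBRR B=RRGB L=GBOO
After move 4 (U'): U=YWYW F=GBGB R=OORR B=GBGB L=RROO
Query 1: R[2] = R
Query 2: R[0] = O
Query 3: B[3] = B
Query 4: L[1] = R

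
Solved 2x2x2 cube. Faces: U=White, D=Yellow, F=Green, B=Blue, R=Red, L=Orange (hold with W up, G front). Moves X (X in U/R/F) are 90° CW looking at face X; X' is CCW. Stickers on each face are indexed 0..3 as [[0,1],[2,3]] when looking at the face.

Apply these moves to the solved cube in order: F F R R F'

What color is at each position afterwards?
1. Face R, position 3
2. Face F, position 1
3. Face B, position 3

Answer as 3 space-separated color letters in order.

Answer: O B B

Derivation:
After move 1 (F): F=GGGG U=WWOO R=WRWR D=RRYY L=OYOY
After move 2 (F): F=GGGG U=WWYY R=OROR D=WWYY L=OROR
After move 3 (R): R=OORR U=WGYG F=GWGY D=WBYB B=YBWB
After move 4 (R): R=RORO U=WWYY F=GBGB D=WWYY B=GBGB
After move 5 (F'): F=BBGG U=WWRR R=WOWO D=RRYY L=OYOY
Query 1: R[3] = O
Query 2: F[1] = B
Query 3: B[3] = B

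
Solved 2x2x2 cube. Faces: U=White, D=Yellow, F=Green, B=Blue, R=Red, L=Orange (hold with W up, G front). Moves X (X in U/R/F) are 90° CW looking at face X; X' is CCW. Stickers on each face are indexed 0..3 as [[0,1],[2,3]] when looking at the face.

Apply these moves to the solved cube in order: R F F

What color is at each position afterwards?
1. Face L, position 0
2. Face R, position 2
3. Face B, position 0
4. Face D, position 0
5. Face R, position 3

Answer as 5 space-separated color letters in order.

Answer: O O W G R

Derivation:
After move 1 (R): R=RRRR U=WGWG F=GYGY D=YBYB B=WBWB
After move 2 (F): F=GGYY U=WGOO R=WRGR D=RRYB L=OYOB
After move 3 (F): F=YGYG U=WGBY R=OROR D=GWYB L=OROR
Query 1: L[0] = O
Query 2: R[2] = O
Query 3: B[0] = W
Query 4: D[0] = G
Query 5: R[3] = R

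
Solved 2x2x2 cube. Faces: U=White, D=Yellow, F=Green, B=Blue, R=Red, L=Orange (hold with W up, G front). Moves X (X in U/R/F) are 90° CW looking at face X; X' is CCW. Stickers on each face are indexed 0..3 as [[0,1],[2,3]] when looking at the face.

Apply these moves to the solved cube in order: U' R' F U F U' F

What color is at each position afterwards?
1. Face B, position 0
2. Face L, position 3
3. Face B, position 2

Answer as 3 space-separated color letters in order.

Answer: B Y Y

Derivation:
After move 1 (U'): U=WWWW F=OOGG R=GGRR B=RRBB L=BBOO
After move 2 (R'): R=GRGR U=WBWR F=OWGW D=YOYG B=YRYB
After move 3 (F): F=GOWW U=WBOB R=WRRR D=GGYG L=BYOO
After move 4 (U): U=OWBB F=WRWW R=YRRR B=BYYB L=GOOO
After move 5 (F): F=WWWR U=OWOO R=BRBR D=RYYG L=GGOG
After move 6 (U'): U=WOOO F=GGWR R=WWBR B=BRYB L=BYOG
After move 7 (F): F=WGRG U=WOGY R=OWOR D=BWYG L=BROY
Query 1: B[0] = B
Query 2: L[3] = Y
Query 3: B[2] = Y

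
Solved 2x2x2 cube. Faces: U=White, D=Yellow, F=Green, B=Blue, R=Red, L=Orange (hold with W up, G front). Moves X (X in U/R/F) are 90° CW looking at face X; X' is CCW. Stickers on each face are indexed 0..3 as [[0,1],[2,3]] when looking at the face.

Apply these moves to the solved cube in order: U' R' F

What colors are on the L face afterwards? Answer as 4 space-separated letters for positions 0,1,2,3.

Answer: B Y O O

Derivation:
After move 1 (U'): U=WWWW F=OOGG R=GGRR B=RRBB L=BBOO
After move 2 (R'): R=GRGR U=WBWR F=OWGW D=YOYG B=YRYB
After move 3 (F): F=GOWW U=WBOB R=WRRR D=GGYG L=BYOO
Query: L face = BYOO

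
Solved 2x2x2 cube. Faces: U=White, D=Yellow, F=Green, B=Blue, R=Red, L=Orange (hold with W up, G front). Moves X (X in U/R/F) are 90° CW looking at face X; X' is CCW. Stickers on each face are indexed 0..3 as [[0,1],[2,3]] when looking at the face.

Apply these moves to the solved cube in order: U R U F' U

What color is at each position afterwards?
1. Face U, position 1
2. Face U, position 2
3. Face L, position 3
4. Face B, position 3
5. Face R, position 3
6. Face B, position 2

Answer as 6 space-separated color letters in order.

Answer: W R G B B W

Derivation:
After move 1 (U): U=WWWW F=RRGG R=BBRR B=OOBB L=GGOO
After move 2 (R): R=RBRB U=WRWG F=RYGY D=YBYO B=WOWB
After move 3 (U): U=WWGR F=RBGY R=WORB B=GGWB L=RYOO
After move 4 (F'): F=BYRG U=WWWR R=BOYB D=YOYO L=RROG
After move 5 (U): U=WWRW F=BORG R=GGYB B=RRWB L=BYOG
Query 1: U[1] = W
Query 2: U[2] = R
Query 3: L[3] = G
Query 4: B[3] = B
Query 5: R[3] = B
Query 6: B[2] = W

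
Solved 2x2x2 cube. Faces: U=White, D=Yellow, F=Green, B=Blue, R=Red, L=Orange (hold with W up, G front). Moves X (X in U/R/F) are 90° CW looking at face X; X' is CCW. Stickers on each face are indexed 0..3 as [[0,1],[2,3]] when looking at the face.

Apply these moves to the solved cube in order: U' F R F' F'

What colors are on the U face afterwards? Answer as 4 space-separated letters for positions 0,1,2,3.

Answer: W O B R

Derivation:
After move 1 (U'): U=WWWW F=OOGG R=GGRR B=RRBB L=BBOO
After move 2 (F): F=GOGO U=WWOB R=WGWR D=RGYY L=BYOY
After move 3 (R): R=WWRG U=WOOO F=GGGY D=RBYR B=BRWB
After move 4 (F'): F=GYGG U=WOWR R=BWRG D=YYYR L=BOOO
After move 5 (F'): F=YGGG U=WOBR R=YWYG D=OOYR L=BROW
Query: U face = WOBR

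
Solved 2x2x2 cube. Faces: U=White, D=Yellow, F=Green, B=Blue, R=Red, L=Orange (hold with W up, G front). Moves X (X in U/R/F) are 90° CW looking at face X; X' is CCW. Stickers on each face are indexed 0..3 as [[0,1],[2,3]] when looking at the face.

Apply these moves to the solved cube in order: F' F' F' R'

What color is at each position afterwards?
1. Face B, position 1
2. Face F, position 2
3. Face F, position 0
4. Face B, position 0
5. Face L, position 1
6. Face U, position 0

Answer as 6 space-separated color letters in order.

Answer: B G G Y Y W

Derivation:
After move 1 (F'): F=GGGG U=WWRR R=YRYR D=OOYY L=OWOW
After move 2 (F'): F=GGGG U=WWYY R=OROR D=WWYY L=OROR
After move 3 (F'): F=GGGG U=WWOO R=WRWR D=RRYY L=OYOY
After move 4 (R'): R=RRWW U=WBOB F=GWGO D=RGYG B=YBRB
Query 1: B[1] = B
Query 2: F[2] = G
Query 3: F[0] = G
Query 4: B[0] = Y
Query 5: L[1] = Y
Query 6: U[0] = W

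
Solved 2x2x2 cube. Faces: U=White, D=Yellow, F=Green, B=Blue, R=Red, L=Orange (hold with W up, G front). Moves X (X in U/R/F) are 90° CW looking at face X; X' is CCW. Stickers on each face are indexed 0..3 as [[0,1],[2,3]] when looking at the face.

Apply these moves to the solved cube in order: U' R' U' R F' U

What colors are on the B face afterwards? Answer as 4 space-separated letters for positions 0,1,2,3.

After move 1 (U'): U=WWWW F=OOGG R=GGRR B=RRBB L=BBOO
After move 2 (R'): R=GRGR U=WBWR F=OWGW D=YOYG B=YRYB
After move 3 (U'): U=BRWW F=BBGW R=OWGR B=GRYB L=YROO
After move 4 (R): R=GORW U=BBWW F=BOGG D=YYYG B=WRRB
After move 5 (F'): F=OGBG U=BBGR R=YOYW D=ROYG L=YWOW
After move 6 (U): U=GBRB F=YOBG R=WRYW B=YWRB L=OGOW
Query: B face = YWRB

Answer: Y W R B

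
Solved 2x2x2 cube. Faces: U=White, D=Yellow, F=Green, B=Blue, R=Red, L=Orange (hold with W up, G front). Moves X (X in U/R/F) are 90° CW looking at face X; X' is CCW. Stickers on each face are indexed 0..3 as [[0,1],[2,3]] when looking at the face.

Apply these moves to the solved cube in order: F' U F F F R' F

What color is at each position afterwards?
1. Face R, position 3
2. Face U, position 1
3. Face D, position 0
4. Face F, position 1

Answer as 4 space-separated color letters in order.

Answer: O B O R

Derivation:
After move 1 (F'): F=GGGG U=WWRR R=YRYR D=OOYY L=OWOW
After move 2 (U): U=RWRW F=YRGG R=BBYR B=OWBB L=GGOW
After move 3 (F): F=GYGR U=RWWG R=RBWR D=YBYY L=GOOO
After move 4 (F): F=GGRY U=RWOO R=WBGR D=WRYY L=GYOB
After move 5 (F): F=RGYG U=RWBY R=OBOR D=GWYY L=GWOR
After move 6 (R'): R=BROO U=RBBO F=RWYY D=GGYG B=YWWB
After move 7 (F): F=YRYW U=RBRW R=BROO D=OBYG L=GGOG
Query 1: R[3] = O
Query 2: U[1] = B
Query 3: D[0] = O
Query 4: F[1] = R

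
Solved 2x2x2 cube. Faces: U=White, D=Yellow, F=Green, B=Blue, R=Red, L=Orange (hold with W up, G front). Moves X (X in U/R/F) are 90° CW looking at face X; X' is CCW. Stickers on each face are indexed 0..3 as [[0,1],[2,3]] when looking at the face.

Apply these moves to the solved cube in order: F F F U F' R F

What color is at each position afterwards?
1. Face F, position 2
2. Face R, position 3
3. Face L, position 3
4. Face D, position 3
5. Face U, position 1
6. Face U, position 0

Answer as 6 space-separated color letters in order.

Answer: Y B B O G R

Derivation:
After move 1 (F): F=GGGG U=WWOO R=WRWR D=RRYY L=OYOY
After move 2 (F): F=GGGG U=WWYY R=OROR D=WWYY L=OROR
After move 3 (F): F=GGGG U=WWRR R=YRYR D=OOYY L=OWOW
After move 4 (U): U=RWRW F=YRGG R=BBYR B=OWBB L=GGOW
After move 5 (F'): F=RGYG U=RWBY R=OBOR D=GWYY L=GWOR
After move 6 (R): R=OORB U=RGBG F=RWYY D=GBYO B=YWWB
After move 7 (F): F=YRYW U=RGRW R=BOGB D=ROYO L=GGOB
Query 1: F[2] = Y
Query 2: R[3] = B
Query 3: L[3] = B
Query 4: D[3] = O
Query 5: U[1] = G
Query 6: U[0] = R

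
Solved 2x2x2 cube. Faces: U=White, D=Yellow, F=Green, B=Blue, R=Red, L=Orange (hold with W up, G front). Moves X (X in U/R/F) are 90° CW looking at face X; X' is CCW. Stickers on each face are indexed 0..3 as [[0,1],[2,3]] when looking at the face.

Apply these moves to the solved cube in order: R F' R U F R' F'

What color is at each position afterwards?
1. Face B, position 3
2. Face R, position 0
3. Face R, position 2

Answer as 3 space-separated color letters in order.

After move 1 (R): R=RRRR U=WGWG F=GYGY D=YBYB B=WBWB
After move 2 (F'): F=YYGG U=WGRR R=BRYR D=OOYB L=OGOW
After move 3 (R): R=YBRR U=WYRG F=YOGB D=OWYW B=RBGB
After move 4 (U): U=RWGY F=YBGB R=RBRR B=OGGB L=YOOW
After move 5 (F): F=GYBB U=RWWO R=GBYR D=RRYW L=YOOW
After move 6 (R'): R=BRGY U=RGWO F=GWBO D=RYYB B=WGRB
After move 7 (F'): F=WOGB U=RGBG R=YRRY D=OWYB L=YOOW
Query 1: B[3] = B
Query 2: R[0] = Y
Query 3: R[2] = R

Answer: B Y R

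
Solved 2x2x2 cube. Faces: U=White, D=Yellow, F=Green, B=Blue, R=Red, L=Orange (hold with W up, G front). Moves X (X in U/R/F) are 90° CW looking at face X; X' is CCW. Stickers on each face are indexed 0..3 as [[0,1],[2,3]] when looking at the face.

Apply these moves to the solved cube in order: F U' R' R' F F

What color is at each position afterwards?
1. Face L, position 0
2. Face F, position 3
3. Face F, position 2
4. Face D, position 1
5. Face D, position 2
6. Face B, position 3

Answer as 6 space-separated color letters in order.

After move 1 (F): F=GGGG U=WWOO R=WRWR D=RRYY L=OYOY
After move 2 (U'): U=WOWO F=OYGG R=GGWR B=WRBB L=BBOY
After move 3 (R'): R=GRGW U=WBWW F=OOGO D=RYYG B=YRRB
After move 4 (R'): R=RWGG U=WRWY F=OBGW D=ROYO B=GRYB
After move 5 (F): F=GOWB U=WRYB R=WWYG D=GRYO L=BROO
After move 6 (F): F=WGBO U=WROR R=YWBG D=YWYO L=BGOR
Query 1: L[0] = B
Query 2: F[3] = O
Query 3: F[2] = B
Query 4: D[1] = W
Query 5: D[2] = Y
Query 6: B[3] = B

Answer: B O B W Y B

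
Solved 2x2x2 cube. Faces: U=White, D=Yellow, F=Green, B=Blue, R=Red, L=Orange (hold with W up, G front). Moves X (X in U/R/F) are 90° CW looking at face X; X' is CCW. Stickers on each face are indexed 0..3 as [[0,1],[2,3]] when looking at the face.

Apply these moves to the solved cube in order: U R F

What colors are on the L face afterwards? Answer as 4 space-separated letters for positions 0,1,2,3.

After move 1 (U): U=WWWW F=RRGG R=BBRR B=OOBB L=GGOO
After move 2 (R): R=RBRB U=WRWG F=RYGY D=YBYO B=WOWB
After move 3 (F): F=GRYY U=WROG R=WBGB D=RRYO L=GYOB
Query: L face = GYOB

Answer: G Y O B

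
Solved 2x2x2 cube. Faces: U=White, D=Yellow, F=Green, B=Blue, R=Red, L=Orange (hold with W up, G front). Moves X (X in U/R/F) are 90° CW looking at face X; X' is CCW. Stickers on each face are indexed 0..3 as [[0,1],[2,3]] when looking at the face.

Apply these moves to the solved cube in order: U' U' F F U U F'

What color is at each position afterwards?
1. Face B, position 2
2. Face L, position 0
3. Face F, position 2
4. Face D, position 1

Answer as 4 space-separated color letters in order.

After move 1 (U'): U=WWWW F=OOGG R=GGRR B=RRBB L=BBOO
After move 2 (U'): U=WWWW F=BBGG R=OORR B=GGBB L=RROO
After move 3 (F): F=GBGB U=WWOR R=WOWR D=ROYY L=RYOY
After move 4 (F): F=GGBB U=WWYY R=OORR D=WWYY L=RROO
After move 5 (U): U=YWYW F=OOBB R=GGRR B=RRBB L=GGOO
After move 6 (U): U=YYWW F=GGBB R=RRRR B=GGBB L=OOOO
After move 7 (F'): F=GBGB U=YYRR R=WRWR D=OOYY L=OWOW
Query 1: B[2] = B
Query 2: L[0] = O
Query 3: F[2] = G
Query 4: D[1] = O

Answer: B O G O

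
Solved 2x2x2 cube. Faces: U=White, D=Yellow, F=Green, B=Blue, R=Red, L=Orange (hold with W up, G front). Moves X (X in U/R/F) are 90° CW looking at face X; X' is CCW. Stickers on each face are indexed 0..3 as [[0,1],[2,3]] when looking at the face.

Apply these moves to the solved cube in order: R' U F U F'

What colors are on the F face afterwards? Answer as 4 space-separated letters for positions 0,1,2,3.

Answer: B R B W

Derivation:
After move 1 (R'): R=RRRR U=WBWB F=GWGW D=YGYG B=YBYB
After move 2 (U): U=WWBB F=RRGW R=YBRR B=OOYB L=GWOO
After move 3 (F): F=GRWR U=WWOW R=BBBR D=RYYG L=GYOG
After move 4 (U): U=OWWW F=BBWR R=OOBR B=GYYB L=GROG
After move 5 (F'): F=BRBW U=OWOB R=YORR D=RGYG L=GWOW
Query: F face = BRBW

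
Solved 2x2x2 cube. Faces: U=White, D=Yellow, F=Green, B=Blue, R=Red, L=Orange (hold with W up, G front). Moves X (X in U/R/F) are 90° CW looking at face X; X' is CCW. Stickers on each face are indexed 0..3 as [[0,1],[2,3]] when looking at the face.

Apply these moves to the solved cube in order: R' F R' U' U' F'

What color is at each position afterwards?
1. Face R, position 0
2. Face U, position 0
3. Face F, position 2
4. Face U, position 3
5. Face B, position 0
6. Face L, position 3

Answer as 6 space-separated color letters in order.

After move 1 (R'): R=RRRR U=WBWB F=GWGW D=YGYG B=YBYB
After move 2 (F): F=GGWW U=WBOO R=WRBR D=RRYG L=OYOG
After move 3 (R'): R=RRWB U=WYOY F=GBWO D=RGYW B=GBRB
After move 4 (U'): U=YYWO F=OYWO R=GBWB B=RRRB L=GBOG
After move 5 (U'): U=YOYW F=GBWO R=OYWB B=GBRB L=RROG
After move 6 (F'): F=BOGW U=YOOW R=GYRB D=RGYW L=RWOY
Query 1: R[0] = G
Query 2: U[0] = Y
Query 3: F[2] = G
Query 4: U[3] = W
Query 5: B[0] = G
Query 6: L[3] = Y

Answer: G Y G W G Y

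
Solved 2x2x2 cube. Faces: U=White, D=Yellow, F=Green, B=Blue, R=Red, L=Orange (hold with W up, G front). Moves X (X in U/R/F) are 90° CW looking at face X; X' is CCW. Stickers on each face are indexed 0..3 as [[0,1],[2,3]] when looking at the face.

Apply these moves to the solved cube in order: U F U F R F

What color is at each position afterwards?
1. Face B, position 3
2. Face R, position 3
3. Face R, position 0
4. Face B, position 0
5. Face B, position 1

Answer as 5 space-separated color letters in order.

Answer: B O Y R Y

Derivation:
After move 1 (U): U=WWWW F=RRGG R=BBRR B=OOBB L=GGOO
After move 2 (F): F=GRGR U=WWOG R=WBWR D=RBYY L=GYOY
After move 3 (U): U=OWGW F=WBGR R=OOWR B=GYBB L=GROY
After move 4 (F): F=GWRB U=OWYR R=GOWR D=WOYY L=GROB
After move 5 (R): R=WGRO U=OWYB F=GORY D=WBYG B=RYWB
After move 6 (F): F=RGYO U=OWBR R=YGBO D=RWYG L=GWOB
Query 1: B[3] = B
Query 2: R[3] = O
Query 3: R[0] = Y
Query 4: B[0] = R
Query 5: B[1] = Y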